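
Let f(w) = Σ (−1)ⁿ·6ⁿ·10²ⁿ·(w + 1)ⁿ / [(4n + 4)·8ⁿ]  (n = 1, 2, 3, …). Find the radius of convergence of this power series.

R = 1/75

Apply the ratio test: |a_{n+1}| / |a_n| = [(4n + 4)/(4(n+1) + 4)] · 6·100/8, which tends to 75 as n → ∞.
The series converges when 75 · |w + 1| < 1, giving R = 1/75.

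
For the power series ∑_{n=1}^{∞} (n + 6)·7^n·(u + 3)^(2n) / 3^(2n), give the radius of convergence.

R = 3√7/7

Ratio test: |a_{n+1}/a_n| = [((n+1) + 6)/(n + 6)] · 7/9 → 7/9 as n → ∞.
Writing y = (u + 3)², the series in y has radius 9/7, so |u + 3| < √(9/7) and R = 3√7/7.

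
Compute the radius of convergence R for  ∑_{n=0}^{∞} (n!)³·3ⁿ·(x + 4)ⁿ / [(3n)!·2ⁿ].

The ratio of consecutive coefficients is (n+1)³/[(3n+1)·(3n+2)·(3n+3)] · 3/2 → 1/18.
The series converges when 1/18 · |x + 4| < 1, giving R = 18.

R = 18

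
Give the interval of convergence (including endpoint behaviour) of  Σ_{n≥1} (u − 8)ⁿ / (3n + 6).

The ratio of consecutive coefficients is (3n + 6)/(3(n+1) + 6) → 1.
Convergence for |u − 8| < 1, so R = 1.
Endpoint u = 9: the terms are asymptotic to a nonzero constant times 1/n, so the series diverges by limit comparison with Σ 1/n.
At u = 7: an alternating series whose terms decrease to 0 in absolute value, so it converges by the Leibniz criterion.

[7, 9)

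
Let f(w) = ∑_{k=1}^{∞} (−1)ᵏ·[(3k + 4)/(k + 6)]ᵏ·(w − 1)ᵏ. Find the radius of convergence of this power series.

By the Cauchy root test, |a_k|^(1/k) = (3k + 4)/(k + 6) → 3.
Convergence for |w − 1| · 3 < 1, i.e. |w − 1| < 1/3. So R = 1/3.

R = 1/3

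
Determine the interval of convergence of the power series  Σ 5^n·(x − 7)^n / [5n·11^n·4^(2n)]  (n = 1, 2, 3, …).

Ratio test: |a_{n+1}/a_n| = [5n/5(n+1)] · 5/(11·16) → 5/176 as n → ∞.
Thus R = 1/(5/176) = 176/5.
Endpoint x = 211/5: the terms are asymptotic to a nonzero constant times 1/n, so the series diverges by limit comparison with Σ 1/n.
At x = -141/5: an alternating series whose terms decrease to 0 in absolute value, so it converges by the Leibniz criterion.

[-141/5, 211/5)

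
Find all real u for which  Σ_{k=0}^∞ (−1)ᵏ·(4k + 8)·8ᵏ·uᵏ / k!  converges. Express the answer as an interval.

(−∞, ∞)

Ratio test: |a_{k+1}/a_k| = (4(k+1) + 8)/(4k + 8) · 8 · 1/(k+1) → 0 as k → ∞.
The ratio tends to 0 regardless of u, hence R = ∞.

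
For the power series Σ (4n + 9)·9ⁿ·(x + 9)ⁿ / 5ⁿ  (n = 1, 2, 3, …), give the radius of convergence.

R = 5/9

Ratio test: |a_{n+1}/a_n| = [(4(n+1) + 9)/(4n + 9)] · 9/5 → 9/5 as n → ∞.
Hence the series converges for |x + 9| < 1/(9/5) = 5/9, so the radius of convergence is 5/9.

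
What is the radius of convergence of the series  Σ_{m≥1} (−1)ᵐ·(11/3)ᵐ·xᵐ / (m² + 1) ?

R = 3/11

Apply the ratio test: |a_{m+1}| / |a_m| = [(m² + 1)/((m+1)² + 1)] · 11/3, which tends to 11/3 as m → ∞.
The series converges when 11/3 · |x| < 1, giving R = 3/11.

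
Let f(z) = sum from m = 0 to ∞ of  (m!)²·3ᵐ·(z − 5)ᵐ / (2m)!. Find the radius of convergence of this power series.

Ratio test: |a_{m+1}/a_m| = (m+1)²/[(2m+1)·(2m+2)] · 3 → 3/4 as m → ∞.
Convergence for |z − 5| · 3/4 < 1, i.e. |z − 5| < 4/3. So R = 4/3.

R = 4/3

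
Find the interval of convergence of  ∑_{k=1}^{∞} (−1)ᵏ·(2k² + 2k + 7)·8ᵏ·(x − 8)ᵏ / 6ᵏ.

Ratio test: |a_{k+1}/a_k| = [(2(k+1)² + 2(k+1) + 7)/(2k² + 2k + 7)] · 8/6 → 4/3 as k → ∞.
Hence the series converges for |x − 8| < 1/(4/3) = 3/4, so the radius of convergence is 3/4.
Endpoint x = 35/4: the k-th term does not approach 0; divergence by the term test.
Endpoint x = 29/4: the terms do not tend to 0, so the series diverges.

(29/4, 35/4)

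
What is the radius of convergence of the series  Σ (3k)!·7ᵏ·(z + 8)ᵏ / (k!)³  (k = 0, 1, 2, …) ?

R = 1/189

Ratio test: |a_{k+1}/a_k| = (3k+1)·(3k+2)·(3k+3)/(k+1)³ · 7 → 189 as k → ∞.
Convergence for |z + 8| · 189 < 1, i.e. |z + 8| < 1/189. So R = 1/189.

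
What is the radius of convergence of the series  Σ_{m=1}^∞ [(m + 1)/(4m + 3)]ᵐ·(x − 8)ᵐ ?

R = 4

Applying the root test, |a_m|^(1/m) = (m + 1)/(4m + 3) → 1/4.
Thus R = 1/(1/4) = 4.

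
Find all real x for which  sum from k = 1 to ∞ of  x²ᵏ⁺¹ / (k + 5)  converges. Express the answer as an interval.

(-1, 1)

By the ratio test, |a_{k+1}/a_k| = (k + 5)/((k+1) + 5) → 1.
Writing y = x², the series in y has radius 1, so |x| < √(1) = 1 and R = 1.
Endpoint x = 1: the terms behave like c/k; limit comparison with the harmonic series gives divergence.
When x = -1, the terms behave like c/k; limit comparison with the harmonic series gives divergence.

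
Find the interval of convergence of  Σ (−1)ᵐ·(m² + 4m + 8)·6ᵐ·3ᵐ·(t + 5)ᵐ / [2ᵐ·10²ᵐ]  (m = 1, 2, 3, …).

(-145/9, 55/9)

Ratio test: |a_{m+1}/a_m| = [((m+1)² + 4(m+1) + 8)/(m² + 4m + 8)] · 6·3/(2·100) → 9/100 as m → ∞.
Convergence for |t + 5| · 9/100 < 1, i.e. |t + 5| < 100/9. So R = 100/9.
Endpoint t = 55/9: the terms have absolute value of order m², which does not tend to 0, so the series diverges by the divergence test.
Check t = -145/9: the terms do not tend to 0, so the series diverges.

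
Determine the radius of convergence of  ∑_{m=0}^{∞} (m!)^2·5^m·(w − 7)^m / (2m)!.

R = 4/5

Apply the ratio test: |a_{m+1}| / |a_m| = (m+1)²/[(2m+1)·(2m+2)] · 5, which tends to 5/4 as m → ∞.
Thus R = 1/(5/4) = 4/5.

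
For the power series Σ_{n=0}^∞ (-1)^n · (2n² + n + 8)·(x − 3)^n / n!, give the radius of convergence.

Apply the ratio test: |a_{n+1}| / |a_n| = (2(n+1)² + (n+1) + 8)/(2n² + n + 8) · 1/(n+1), which tends to 0 as n → ∞.
The limit is 0, so the series converges for all x; R = ∞.

R = ∞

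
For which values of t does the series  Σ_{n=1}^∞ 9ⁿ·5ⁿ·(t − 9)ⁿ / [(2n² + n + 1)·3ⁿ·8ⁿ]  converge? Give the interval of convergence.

Apply the ratio test: |a_{n+1}| / |a_n| = [(2n² + n + 1)/(2(n+1)² + (n+1) + 1)] · 9·5/(3·8), which tends to 15/8 as n → ∞.
Hence the series converges for |t − 9| < 1/(15/8) = 8/15, so the radius of convergence is 8/15.
Check t = 143/15: the series is dominated by a constant times Σ 1/n², which converges (p = 2 > 1).
At t = 127/15: the terms are on the order of 1/n², so the series converges absolutely by comparison with the p-series (p = 2 > 1).

[127/15, 143/15]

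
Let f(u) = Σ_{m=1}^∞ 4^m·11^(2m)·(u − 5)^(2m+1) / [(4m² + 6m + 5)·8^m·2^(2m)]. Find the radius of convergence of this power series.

R = 2√2/11

By the ratio test, |a_{m+1}/a_m| = [(4m² + 6m + 5)/(4(m+1)² + 6(m+1) + 5)] · 4·121/(8·4) → 121/8.
Successive powers of (u − 5) differ by 2, so the series converges when |u − 5|² · 121/8 < 1, i.e. |u − 5| < √(8/121). So R = 2√2/11.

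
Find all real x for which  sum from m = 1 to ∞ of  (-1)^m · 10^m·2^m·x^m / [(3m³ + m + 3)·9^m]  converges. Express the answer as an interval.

Apply the ratio test: |a_{m+1}| / |a_m| = [(3m³ + m + 3)/(3(m+1)³ + (m+1) + 3)] · 10·2/9, which tends to 20/9 as m → ∞.
Hence the series converges for |x| < 1/(20/9) = 9/20, so the radius of convergence is 9/20.
Endpoint x = 9/20: the terms are on the order of 1/m³, so the series converges absolutely by comparison with the p-series (p = 3 > 1).
When x = -9/20, the series is dominated by a constant times Σ 1/m³, which converges (p = 3 > 1).

[-9/20, 9/20]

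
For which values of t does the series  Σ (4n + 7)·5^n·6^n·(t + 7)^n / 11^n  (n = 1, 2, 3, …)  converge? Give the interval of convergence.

(-221/30, -199/30)

The ratio of consecutive coefficients is [(4(n+1) + 7)/(4n + 7)] · 5·6/11 → 30/11.
Hence the series converges for |t + 7| < 1/(30/11) = 11/30, so the radius of convergence is 11/30.
Check t = -199/30: the terms have absolute value of order n, which does not tend to 0, so the series diverges by the divergence test.
Check t = -221/30: the n-th term does not approach 0; divergence by the term test.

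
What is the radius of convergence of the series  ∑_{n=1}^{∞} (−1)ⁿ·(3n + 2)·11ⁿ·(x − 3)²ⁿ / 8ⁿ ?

Ratio test: |a_{n+1}/a_n| = [(3(n+1) + 2)/(3n + 2)] · 11/8 → 11/8 as n → ∞.
Since the exponent of (x − 3) increases by 2 each term, convergence requires |x − 3|² < 8/11, hence R = 2√22/11.

R = 2√22/11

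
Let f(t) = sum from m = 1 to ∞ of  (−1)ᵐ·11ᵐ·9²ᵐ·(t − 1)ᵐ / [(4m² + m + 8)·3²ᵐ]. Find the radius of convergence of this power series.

R = 1/99

Ratio test: |a_{m+1}/a_m| = [(4m² + m + 8)/(4(m+1)² + (m+1) + 8)] · 11·81/9 → 99 as m → ∞.
The series converges when 99 · |t − 1| < 1, giving R = 1/99.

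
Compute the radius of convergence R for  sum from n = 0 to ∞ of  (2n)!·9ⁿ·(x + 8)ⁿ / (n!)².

By the ratio test, |a_{n+1}/a_n| = (2n+1)·(2n+2)/(n+1)² · 9 → 36.
Convergence for |x + 8| · 36 < 1, i.e. |x + 8| < 1/36. So R = 1/36.

R = 1/36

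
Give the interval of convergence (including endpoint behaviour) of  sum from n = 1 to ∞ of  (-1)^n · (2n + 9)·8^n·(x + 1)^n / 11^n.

By the ratio test, |a_{n+1}/a_n| = [(2(n+1) + 9)/(2n + 9)] · 8/11 → 8/11.
Thus R = 1/(8/11) = 11/8.
At x = 3/8: the terms do not tend to 0, so the series diverges.
Check x = -19/8: the terms do not tend to 0, so the series diverges.

(-19/8, 3/8)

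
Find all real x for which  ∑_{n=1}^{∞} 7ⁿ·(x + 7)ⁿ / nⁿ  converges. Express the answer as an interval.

By the Cauchy root test, |a_n|^(1/n) = 7/n → 0.
The limit is 0 for every x, so R = ∞.

(−∞, ∞)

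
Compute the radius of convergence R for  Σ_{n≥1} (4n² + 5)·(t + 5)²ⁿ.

The ratio of consecutive coefficients is (4(n+1)² + 5)/(4n² + 5) → 1.
Since the exponent of (t + 5) increases by 2 each term, convergence requires |t + 5|² < 1, hence R = 1.

R = 1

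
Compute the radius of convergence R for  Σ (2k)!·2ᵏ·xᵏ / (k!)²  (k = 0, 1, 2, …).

R = 1/8

The ratio of consecutive coefficients is (2k+1)·(2k+2)/(k+1)² · 2 → 8.
Thus R = 1/(8) = 1/8.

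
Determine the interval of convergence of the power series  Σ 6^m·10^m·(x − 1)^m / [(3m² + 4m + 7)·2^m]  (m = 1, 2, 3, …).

Ratio test: |a_{m+1}/a_m| = [(3m² + 4m + 7)/(3(m+1)² + 4(m+1) + 7)] · 6·10/2 → 30 as m → ∞.
Convergence for |x − 1| · 30 < 1, i.e. |x − 1| < 1/30. So R = 1/30.
Check x = 31/30: absolute convergence follows by limit comparison with Σ 1/m².
Check x = 29/30: the terms are on the order of 1/m², so the series converges absolutely by comparison with the p-series (p = 2 > 1).

[29/30, 31/30]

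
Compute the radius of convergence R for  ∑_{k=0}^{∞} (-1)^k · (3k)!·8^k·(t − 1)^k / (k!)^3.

The ratio of consecutive coefficients is (3k+1)·(3k+2)·(3k+3)/(k+1)³ · 8 → 216.
Hence the series converges for |t − 1| < 1/(216) = 1/216, so the radius of convergence is 1/216.

R = 1/216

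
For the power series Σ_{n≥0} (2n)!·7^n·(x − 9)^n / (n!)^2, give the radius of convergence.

Apply the ratio test: |a_{n+1}| / |a_n| = (2n+1)·(2n+2)/(n+1)² · 7, which tends to 28 as n → ∞.
Thus R = 1/(28) = 1/28.

R = 1/28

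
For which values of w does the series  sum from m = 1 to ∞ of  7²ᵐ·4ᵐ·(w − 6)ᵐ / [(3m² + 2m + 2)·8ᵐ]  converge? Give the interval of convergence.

[292/49, 296/49]

Apply the ratio test: |a_{m+1}| / |a_m| = [(3m² + 2m + 2)/(3(m+1)² + 2(m+1) + 2)] · 49·4/8, which tends to 49/2 as m → ∞.
Hence the series converges for |w − 6| < 1/(49/2) = 2/49, so the radius of convergence is 2/49.
When w = 296/49, absolute convergence follows by limit comparison with Σ 1/m².
Endpoint w = 292/49: the terms are on the order of 1/m², so the series converges absolutely by comparison with the p-series (p = 2 > 1).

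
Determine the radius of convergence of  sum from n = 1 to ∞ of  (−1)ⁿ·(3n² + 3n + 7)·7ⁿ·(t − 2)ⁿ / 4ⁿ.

R = 4/7

Apply the ratio test: |a_{n+1}| / |a_n| = [(3(n+1)² + 3(n+1) + 7)/(3n² + 3n + 7)] · 7/4, which tends to 7/4 as n → ∞.
Convergence for |t − 2| · 7/4 < 1, i.e. |t − 2| < 4/7. So R = 4/7.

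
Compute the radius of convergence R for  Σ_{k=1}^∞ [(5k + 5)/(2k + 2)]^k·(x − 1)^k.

R = 2/5

Root test: |a_k|^(1/k) = (5k + 5)/(2k + 2) → 5/2.
Convergence for |x − 1| · 5/2 < 1, i.e. |x − 1| < 2/5. So R = 2/5.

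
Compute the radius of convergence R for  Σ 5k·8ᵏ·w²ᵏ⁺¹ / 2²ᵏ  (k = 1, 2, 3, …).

R = √2/2

Ratio test: |a_{k+1}/a_k| = [5(k+1)/5k] · 8/4 → 2 as k → ∞.
Successive powers of w differ by 2, so the series converges when |w|² · 2 < 1, i.e. |w| < √(1/2). So R = √2/2.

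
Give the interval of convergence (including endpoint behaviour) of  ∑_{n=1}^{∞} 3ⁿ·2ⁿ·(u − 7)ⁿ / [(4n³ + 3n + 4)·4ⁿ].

[19/3, 23/3]

By the ratio test, |a_{n+1}/a_n| = [(4n³ + 3n + 4)/(4(n+1)³ + 3(n+1) + 4)] · 3·2/4 → 3/2.
Convergence for |u − 7| · 3/2 < 1, i.e. |u − 7| < 2/3. So R = 2/3.
Check u = 23/3: absolute convergence follows by limit comparison with Σ 1/n³.
At u = 19/3: absolute convergence follows by limit comparison with Σ 1/n³.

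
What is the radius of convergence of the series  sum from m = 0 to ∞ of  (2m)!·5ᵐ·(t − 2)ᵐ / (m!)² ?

By the ratio test, |a_{m+1}/a_m| = (2m+1)·(2m+2)/(m+1)² · 5 → 20.
Thus R = 1/(20) = 1/20.

R = 1/20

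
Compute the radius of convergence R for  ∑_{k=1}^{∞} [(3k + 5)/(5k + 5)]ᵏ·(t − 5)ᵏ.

Applying the root test, |a_k|^(1/k) = (3k + 5)/(5k + 5) → 3/5.
Hence the series converges for |t − 5| < 1/(3/5) = 5/3, so the radius of convergence is 5/3.

R = 5/3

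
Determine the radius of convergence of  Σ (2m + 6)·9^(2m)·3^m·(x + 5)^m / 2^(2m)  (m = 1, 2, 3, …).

R = 4/243

Ratio test: |a_{m+1}/a_m| = [(2(m+1) + 6)/(2m + 6)] · 81·3/4 → 243/4 as m → ∞.
Convergence for |x + 5| · 243/4 < 1, i.e. |x + 5| < 4/243. So R = 4/243.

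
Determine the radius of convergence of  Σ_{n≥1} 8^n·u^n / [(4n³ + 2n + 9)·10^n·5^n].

R = 25/4

Ratio test: |a_{n+1}/a_n| = [(4n³ + 2n + 9)/(4(n+1)³ + 2(n+1) + 9)] · 8/(10·5) → 4/25 as n → ∞.
Convergence for |u| · 4/25 < 1, i.e. |u| < 25/4. So R = 25/4.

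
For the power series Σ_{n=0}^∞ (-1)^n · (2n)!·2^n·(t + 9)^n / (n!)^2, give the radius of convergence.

The ratio of consecutive coefficients is (2n+1)·(2n+2)/(n+1)² · 2 → 8.
Convergence for |t + 9| · 8 < 1, i.e. |t + 9| < 1/8. So R = 1/8.

R = 1/8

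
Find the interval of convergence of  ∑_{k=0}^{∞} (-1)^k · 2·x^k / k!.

The ratio of consecutive coefficients is 2/2 · 1/(k+1) → 0.
The limit is 0, so the series converges for all x; R = ∞.

(−∞, ∞)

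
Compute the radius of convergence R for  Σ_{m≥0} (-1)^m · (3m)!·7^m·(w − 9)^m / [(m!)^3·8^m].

R = 8/189

The ratio of consecutive coefficients is (3m+1)·(3m+2)·(3m+3)/(m+1)³ · 7/8 → 189/8.
Convergence for |w − 9| · 189/8 < 1, i.e. |w − 9| < 8/189. So R = 8/189.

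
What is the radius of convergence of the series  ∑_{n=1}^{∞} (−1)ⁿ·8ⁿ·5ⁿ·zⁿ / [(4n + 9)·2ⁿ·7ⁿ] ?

Ratio test: |a_{n+1}/a_n| = [(4n + 9)/(4(n+1) + 9)] · 8·5/(2·7) → 20/7 as n → ∞.
The series converges when 20/7 · |z| < 1, giving R = 7/20.

R = 7/20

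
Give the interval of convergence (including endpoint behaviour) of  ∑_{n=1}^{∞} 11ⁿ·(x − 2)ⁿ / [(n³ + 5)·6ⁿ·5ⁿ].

[-8/11, 52/11]

The ratio of consecutive coefficients is [(n³ + 5)/((n+1)³ + 5)] · 11/(6·5) → 11/30.
Thus R = 1/(11/30) = 30/11.
At x = 52/11: absolute convergence follows by limit comparison with Σ 1/n³.
Endpoint x = -8/11: absolute convergence follows by limit comparison with Σ 1/n³.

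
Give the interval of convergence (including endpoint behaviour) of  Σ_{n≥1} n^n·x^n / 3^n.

{0}

Applying the root test, |a_n|^(1/n) = n/3 → ∞.
The root grows without bound, so R = 0 (convergence only at x = 0).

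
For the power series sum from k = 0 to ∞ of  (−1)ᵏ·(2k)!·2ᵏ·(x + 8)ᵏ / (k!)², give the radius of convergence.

Apply the ratio test: |a_{k+1}| / |a_k| = (2k+1)·(2k+2)/(k+1)² · 2, which tends to 8 as k → ∞.
The series converges when 8 · |x + 8| < 1, giving R = 1/8.

R = 1/8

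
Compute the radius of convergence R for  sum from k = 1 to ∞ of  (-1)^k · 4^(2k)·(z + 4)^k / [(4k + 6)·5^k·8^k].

Ratio test: |a_{k+1}/a_k| = [(4k + 6)/(4(k+1) + 6)] · 16/(5·8) → 2/5 as k → ∞.
The series converges when 2/5 · |z + 4| < 1, giving R = 5/2.

R = 5/2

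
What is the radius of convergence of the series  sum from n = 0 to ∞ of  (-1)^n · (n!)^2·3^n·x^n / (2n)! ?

Apply the ratio test: |a_{n+1}| / |a_n| = (n+1)²/[(2n+1)·(2n+2)] · 3, which tends to 3/4 as n → ∞.
Convergence for |x| · 3/4 < 1, i.e. |x| < 4/3. So R = 4/3.

R = 4/3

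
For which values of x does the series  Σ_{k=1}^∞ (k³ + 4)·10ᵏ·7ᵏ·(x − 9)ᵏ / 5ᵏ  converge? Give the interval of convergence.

Ratio test: |a_{k+1}/a_k| = [((k+1)³ + 4)/(k³ + 4)] · 10·7/5 → 14 as k → ∞.
The series converges when 14 · |x − 9| < 1, giving R = 1/14.
Check x = 127/14: the terms do not tend to 0, so the series diverges.
Check x = 125/14: the terms do not tend to 0, so the series diverges.

(125/14, 127/14)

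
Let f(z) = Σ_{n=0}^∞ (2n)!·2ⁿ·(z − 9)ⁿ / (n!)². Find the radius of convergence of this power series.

The ratio of consecutive coefficients is (2n+1)·(2n+2)/(n+1)² · 2 → 8.
Thus R = 1/(8) = 1/8.

R = 1/8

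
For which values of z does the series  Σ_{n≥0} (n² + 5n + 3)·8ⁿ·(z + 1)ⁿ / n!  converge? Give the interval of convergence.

(−∞, ∞)

Apply the ratio test: |a_{n+1}| / |a_n| = ((n+1)² + 5(n+1) + 3)/(n² + 5n + 3) · 8 · 1/(n+1), which tends to 0 as n → ∞.
Since the limit is 0 < 1 for every z, the series converges on all of ℝ and R = ∞.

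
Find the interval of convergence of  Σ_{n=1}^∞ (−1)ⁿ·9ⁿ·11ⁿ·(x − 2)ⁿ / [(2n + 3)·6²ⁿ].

By the ratio test, |a_{n+1}/a_n| = [(2n + 3)/(2(n+1) + 3)] · 9·11/36 → 11/4.
The series converges when 11/4 · |x − 2| < 1, giving R = 4/11.
Check x = 26/11: an alternating series whose terms decrease to 0 in absolute value, so it converges by the Leibniz criterion.
Endpoint x = 18/11: the terms behave like c/n; limit comparison with the harmonic series gives divergence.

(18/11, 26/11]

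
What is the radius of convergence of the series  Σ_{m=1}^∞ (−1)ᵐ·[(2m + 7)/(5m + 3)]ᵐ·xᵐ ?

R = 5/2

Root test: |a_m|^(1/m) = (2m + 7)/(5m + 3) → 2/5.
Thus R = 1/(2/5) = 5/2.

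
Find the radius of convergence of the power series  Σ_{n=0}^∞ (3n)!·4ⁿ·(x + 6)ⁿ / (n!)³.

Apply the ratio test: |a_{n+1}| / |a_n| = (3n+1)·(3n+2)·(3n+3)/(n+1)³ · 4, which tends to 108 as n → ∞.
Hence the series converges for |x + 6| < 1/(108) = 1/108, so the radius of convergence is 1/108.

R = 1/108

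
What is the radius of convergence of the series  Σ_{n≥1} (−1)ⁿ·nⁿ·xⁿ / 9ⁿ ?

By the Cauchy root test, |a_n|^(1/n) = n/9 → ∞.
Since the n-th root of |a_n| is unbounded, the series converges only at x = 0; R = 0.

R = 0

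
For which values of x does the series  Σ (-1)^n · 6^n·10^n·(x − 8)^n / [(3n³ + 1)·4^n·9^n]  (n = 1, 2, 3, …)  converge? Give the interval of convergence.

Apply the ratio test: |a_{n+1}| / |a_n| = [(3n³ + 1)/(3(n+1)³ + 1)] · 6·10/(4·9), which tends to 5/3 as n → ∞.
Thus R = 1/(5/3) = 3/5.
Endpoint x = 43/5: the series is dominated by a constant times Σ 1/n³, which converges (p = 3 > 1).
When x = 37/5, the terms are on the order of 1/n³, so the series converges absolutely by comparison with the p-series (p = 3 > 1).

[37/5, 43/5]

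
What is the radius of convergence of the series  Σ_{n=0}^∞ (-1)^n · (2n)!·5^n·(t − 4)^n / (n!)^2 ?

R = 1/20

By the ratio test, |a_{n+1}/a_n| = (2n+1)·(2n+2)/(n+1)² · 5 → 20.
The series converges when 20 · |t − 4| < 1, giving R = 1/20.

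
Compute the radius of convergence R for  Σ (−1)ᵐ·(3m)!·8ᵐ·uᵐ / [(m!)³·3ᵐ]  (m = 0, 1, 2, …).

R = 1/72

Ratio test: |a_{m+1}/a_m| = (3m+1)·(3m+2)·(3m+3)/(m+1)³ · 8/3 → 72 as m → ∞.
Convergence for |u| · 72 < 1, i.e. |u| < 1/72. So R = 1/72.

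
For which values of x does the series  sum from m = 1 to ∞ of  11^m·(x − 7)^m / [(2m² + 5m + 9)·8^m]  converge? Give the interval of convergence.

[69/11, 85/11]

Apply the ratio test: |a_{m+1}| / |a_m| = [(2m² + 5m + 9)/(2(m+1)² + 5(m+1) + 9)] · 11/8, which tends to 11/8 as m → ∞.
Thus R = 1/(11/8) = 8/11.
At x = 85/11: the series is dominated by a constant times Σ 1/m², which converges (p = 2 > 1).
At x = 69/11: absolute convergence follows by limit comparison with Σ 1/m².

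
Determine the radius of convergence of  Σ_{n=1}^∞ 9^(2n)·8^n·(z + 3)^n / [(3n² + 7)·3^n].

Apply the ratio test: |a_{n+1}| / |a_n| = [(3n² + 7)/(3(n+1)² + 7)] · 81·8/3, which tends to 216 as n → ∞.
Hence the series converges for |z + 3| < 1/(216) = 1/216, so the radius of convergence is 1/216.

R = 1/216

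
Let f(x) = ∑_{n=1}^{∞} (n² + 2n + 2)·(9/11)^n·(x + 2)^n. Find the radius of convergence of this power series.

Ratio test: |a_{n+1}/a_n| = [((n+1)² + 2(n+1) + 2)/(n² + 2n + 2)] · 9/11 → 9/11 as n → ∞.
Hence the series converges for |x + 2| < 1/(9/11) = 11/9, so the radius of convergence is 11/9.

R = 11/9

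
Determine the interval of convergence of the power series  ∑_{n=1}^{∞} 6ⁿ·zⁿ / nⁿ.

By the Cauchy root test, |a_n|^(1/n) = 6/n → 0.
Since the n-th root of |a_n| tends to 0, the series converges for all real z; R = ∞.

(−∞, ∞)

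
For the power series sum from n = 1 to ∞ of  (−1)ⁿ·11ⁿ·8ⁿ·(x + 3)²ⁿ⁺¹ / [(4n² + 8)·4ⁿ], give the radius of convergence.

Apply the ratio test: |a_{n+1}| / |a_n| = [(4n² + 8)/(4(n+1)² + 8)] · 11·8/4, which tends to 22 as n → ∞.
Since the exponent of (x + 3) increases by 2 each term, convergence requires |x + 3|² < 1/22, hence R = √22/22.

R = √22/22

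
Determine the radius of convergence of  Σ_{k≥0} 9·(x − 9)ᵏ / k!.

R = ∞

Apply the ratio test: |a_{k+1}| / |a_k| = 9/9 · 1/(k+1), which tends to 0 as k → ∞.
The ratio tends to 0 regardless of x, hence R = ∞.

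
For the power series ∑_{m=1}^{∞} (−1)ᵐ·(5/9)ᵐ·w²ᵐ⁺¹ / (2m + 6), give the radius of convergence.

By the ratio test, |a_{m+1}/a_m| = [(2m + 6)/(2(m+1) + 6)] · 5/9 → 5/9.
Since the exponent of w increases by 2 each term, convergence requires |w|² < 9/5, hence R = 3√5/5.

R = 3√5/5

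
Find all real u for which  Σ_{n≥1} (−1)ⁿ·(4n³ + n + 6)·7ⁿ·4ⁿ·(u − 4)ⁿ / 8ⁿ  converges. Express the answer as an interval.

Apply the ratio test: |a_{n+1}| / |a_n| = [(4(n+1)³ + (n+1) + 6)/(4n³ + n + 6)] · 7·4/8, which tends to 7/2 as n → ∞.
Hence the series converges for |u − 4| < 1/(7/2) = 2/7, so the radius of convergence is 2/7.
Check u = 30/7: the terms do not tend to 0, so the series diverges.
Check u = 26/7: the n-th term does not approach 0; divergence by the term test.

(26/7, 30/7)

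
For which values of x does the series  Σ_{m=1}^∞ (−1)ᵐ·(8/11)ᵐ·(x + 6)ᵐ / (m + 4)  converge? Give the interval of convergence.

(-59/8, -37/8]

By the ratio test, |a_{m+1}/a_m| = [(m + 4)/((m+1) + 4)] · 8/11 → 8/11.
Thus R = 1/(8/11) = 11/8.
Check x = -37/8: an alternating series whose terms decrease to 0 in absolute value, so it converges by the Leibniz criterion.
When x = -59/8, comparison with the harmonic series Σ 1/m shows the series diverges.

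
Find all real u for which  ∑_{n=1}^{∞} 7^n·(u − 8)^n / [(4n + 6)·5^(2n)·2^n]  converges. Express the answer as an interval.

[6/7, 106/7)

Ratio test: |a_{n+1}/a_n| = [(4n + 6)/(4(n+1) + 6)] · 7/(25·2) → 7/50 as n → ∞.
The series converges when 7/50 · |u − 8| < 1, giving R = 50/7.
At u = 106/7: the terms behave like c/n; limit comparison with the harmonic series gives divergence.
Check u = 6/7: an alternating series whose terms decrease to 0 in absolute value, so it converges by the Leibniz criterion.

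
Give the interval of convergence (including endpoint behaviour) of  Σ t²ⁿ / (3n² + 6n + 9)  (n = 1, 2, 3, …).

By the ratio test, |a_{n+1}/a_n| = (3n² + 6n + 9)/(3(n+1)² + 6(n+1) + 9) → 1.
Writing y = t², the series in y has radius 1, so |t| < √(1) = 1 and R = 1.
At t = 1: the terms are on the order of 1/n², so the series converges absolutely by comparison with the p-series (p = 2 > 1).
Endpoint t = -1: the series is dominated by a constant times Σ 1/n², which converges (p = 2 > 1).

[-1, 1]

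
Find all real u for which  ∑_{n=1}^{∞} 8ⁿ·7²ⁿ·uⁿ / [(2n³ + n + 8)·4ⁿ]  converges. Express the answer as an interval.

By the ratio test, |a_{n+1}/a_n| = [(2n³ + n + 8)/(2(n+1)³ + (n+1) + 8)] · 8·49/4 → 98.
Hence the series converges for |u| < 1/(98) = 1/98, so the radius of convergence is 1/98.
When u = 1/98, the terms are on the order of 1/n³, so the series converges absolutely by comparison with the p-series (p = 3 > 1).
When u = -1/98, the series is dominated by a constant times Σ 1/n³, which converges (p = 3 > 1).

[-1/98, 1/98]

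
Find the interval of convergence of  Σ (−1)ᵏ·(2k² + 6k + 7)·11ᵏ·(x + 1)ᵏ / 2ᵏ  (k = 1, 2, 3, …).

Apply the ratio test: |a_{k+1}| / |a_k| = [(2(k+1)² + 6(k+1) + 7)/(2k² + 6k + 7)] · 11/2, which tends to 11/2 as k → ∞.
Hence the series converges for |x + 1| < 1/(11/2) = 2/11, so the radius of convergence is 2/11.
Endpoint x = -9/11: the terms have absolute value of order k², which does not tend to 0, so the series diverges by the divergence test.
When x = -13/11, the terms do not tend to 0, so the series diverges.

(-13/11, -9/11)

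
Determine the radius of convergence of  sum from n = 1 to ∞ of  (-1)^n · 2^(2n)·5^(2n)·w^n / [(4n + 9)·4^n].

The ratio of consecutive coefficients is [(4n + 9)/(4(n+1) + 9)] · 4·25/4 → 25.
Hence the series converges for |w| < 1/(25) = 1/25, so the radius of convergence is 1/25.

R = 1/25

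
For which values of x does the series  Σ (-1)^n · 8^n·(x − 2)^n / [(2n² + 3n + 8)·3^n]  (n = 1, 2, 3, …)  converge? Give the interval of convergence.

By the ratio test, |a_{n+1}/a_n| = [(2n² + 3n + 8)/(2(n+1)² + 3(n+1) + 8)] · 8/3 → 8/3.
Hence the series converges for |x − 2| < 1/(8/3) = 3/8, so the radius of convergence is 3/8.
When x = 19/8, the terms are on the order of 1/n², so the series converges absolutely by comparison with the p-series (p = 2 > 1).
At x = 13/8: absolute convergence follows by limit comparison with Σ 1/n².

[13/8, 19/8]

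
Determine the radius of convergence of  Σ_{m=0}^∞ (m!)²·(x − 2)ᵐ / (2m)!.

By the ratio test, |a_{m+1}/a_m| = (m+1)²/[(2m+1)·(2m+2)] → 1/4.
The series converges when 1/4 · |x − 2| < 1, giving R = 4.

R = 4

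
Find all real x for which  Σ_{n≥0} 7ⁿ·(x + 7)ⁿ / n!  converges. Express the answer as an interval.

Apply the ratio test: |a_{n+1}| / |a_n| = 7 · 1/(n+1), which tends to 0 as n → ∞.
The limit is 0, so the series converges for all x; R = ∞.

(−∞, ∞)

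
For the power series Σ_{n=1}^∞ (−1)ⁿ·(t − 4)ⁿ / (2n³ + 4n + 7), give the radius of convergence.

R = 1

The ratio of consecutive coefficients is (2n³ + 4n + 7)/(2(n+1)³ + 4(n+1) + 7) → 1.
Convergence for |t − 4| < 1, so R = 1.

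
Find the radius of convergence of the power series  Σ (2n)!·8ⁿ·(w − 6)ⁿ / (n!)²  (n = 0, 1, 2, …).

R = 1/32

Ratio test: |a_{n+1}/a_n| = (2n+1)·(2n+2)/(n+1)² · 8 → 32 as n → ∞.
Hence the series converges for |w − 6| < 1/(32) = 1/32, so the radius of convergence is 1/32.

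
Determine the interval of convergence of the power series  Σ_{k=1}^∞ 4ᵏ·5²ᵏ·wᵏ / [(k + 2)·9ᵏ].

[-9/100, 9/100)

By the ratio test, |a_{k+1}/a_k| = [(k + 2)/((k+1) + 2)] · 4·25/9 → 100/9.
The series converges when 100/9 · |w| < 1, giving R = 9/100.
At w = 9/100: the terms are asymptotic to a nonzero constant times 1/k, so the series diverges by limit comparison with Σ 1/k.
When w = -9/100, the terms alternate in sign and decrease monotonically to 0 in absolute value (size ~ c/k), so the alternating series test gives convergence.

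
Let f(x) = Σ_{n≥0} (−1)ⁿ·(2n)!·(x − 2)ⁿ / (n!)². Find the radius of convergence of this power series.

Ratio test: |a_{n+1}/a_n| = (2n+1)·(2n+2)/(n+1)² → 4 as n → ∞.
The series converges when 4 · |x − 2| < 1, giving R = 1/4.

R = 1/4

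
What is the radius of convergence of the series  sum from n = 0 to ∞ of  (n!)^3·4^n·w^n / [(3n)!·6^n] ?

Apply the ratio test: |a_{n+1}| / |a_n| = (n+1)³/[(3n+1)·(3n+2)·(3n+3)] · 4/6, which tends to 2/81 as n → ∞.
Convergence for |w| · 2/81 < 1, i.e. |w| < 81/2. So R = 81/2.

R = 81/2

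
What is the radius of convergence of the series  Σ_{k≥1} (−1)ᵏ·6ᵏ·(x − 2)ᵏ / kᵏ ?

R = ∞

Applying the root test, |a_k|^(1/k) = 6/k → 0.
Since the k-th root of |a_k| tends to 0, the series converges for all real x; R = ∞.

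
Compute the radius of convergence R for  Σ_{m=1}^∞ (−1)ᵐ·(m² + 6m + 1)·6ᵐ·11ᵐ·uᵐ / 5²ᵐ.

Ratio test: |a_{m+1}/a_m| = [((m+1)² + 6(m+1) + 1)/(m² + 6m + 1)] · 6·11/25 → 66/25 as m → ∞.
Thus R = 1/(66/25) = 25/66.

R = 25/66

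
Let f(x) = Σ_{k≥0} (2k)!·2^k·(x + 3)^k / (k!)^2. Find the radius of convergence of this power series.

R = 1/8

The ratio of consecutive coefficients is (2k+1)·(2k+2)/(k+1)² · 2 → 8.
Hence the series converges for |x + 3| < 1/(8) = 1/8, so the radius of convergence is 1/8.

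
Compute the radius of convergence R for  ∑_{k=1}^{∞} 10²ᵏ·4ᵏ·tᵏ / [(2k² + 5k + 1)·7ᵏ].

R = 7/400

The ratio of consecutive coefficients is [(2k² + 5k + 1)/(2(k+1)² + 5(k+1) + 1)] · 100·4/7 → 400/7.
The series converges when 400/7 · |t| < 1, giving R = 7/400.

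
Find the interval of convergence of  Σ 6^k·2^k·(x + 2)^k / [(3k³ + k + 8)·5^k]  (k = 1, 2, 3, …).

The ratio of consecutive coefficients is [(3k³ + k + 8)/(3(k+1)³ + (k+1) + 8)] · 6·2/5 → 12/5.
Hence the series converges for |x + 2| < 1/(12/5) = 5/12, so the radius of convergence is 5/12.
Check x = -19/12: the terms are on the order of 1/k³, so the series converges absolutely by comparison with the p-series (p = 3 > 1).
When x = -29/12, the terms are on the order of 1/k³, so the series converges absolutely by comparison with the p-series (p = 3 > 1).

[-29/12, -19/12]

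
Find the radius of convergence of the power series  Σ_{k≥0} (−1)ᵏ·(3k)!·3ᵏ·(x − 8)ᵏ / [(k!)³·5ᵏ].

Ratio test: |a_{k+1}/a_k| = (3k+1)·(3k+2)·(3k+3)/(k+1)³ · 3/5 → 81/5 as k → ∞.
Hence the series converges for |x − 8| < 1/(81/5) = 5/81, so the radius of convergence is 5/81.

R = 5/81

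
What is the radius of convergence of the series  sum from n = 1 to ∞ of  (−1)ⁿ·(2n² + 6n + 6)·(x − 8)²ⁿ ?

The ratio of consecutive coefficients is (2(n+1)² + 6(n+1) + 6)/(2n² + 6n + 6) → 1.
Since the exponent of (x − 8) increases by 2 each term, convergence requires |x − 8|² < 1, hence R = 1.

R = 1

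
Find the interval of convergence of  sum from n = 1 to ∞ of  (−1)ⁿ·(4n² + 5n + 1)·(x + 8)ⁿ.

(-9, -7)

Apply the ratio test: |a_{n+1}| / |a_n| = (4(n+1)² + 5(n+1) + 1)/(4n² + 5n + 1), which tends to 1 as n → ∞.
Hence R = 1.
When x = -7, the n-th term does not approach 0; divergence by the term test.
Check x = -9: the terms do not tend to 0, so the series diverges.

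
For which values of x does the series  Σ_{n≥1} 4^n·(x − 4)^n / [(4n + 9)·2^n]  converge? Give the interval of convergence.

[7/2, 9/2)

The ratio of consecutive coefficients is [(4n + 9)/(4(n+1) + 9)] · 4/2 → 2.
Convergence for |x − 4| · 2 < 1, i.e. |x − 4| < 1/2. So R = 1/2.
Endpoint x = 9/2: comparison with the harmonic series Σ 1/n shows the series diverges.
At x = 7/2: convergence follows from the alternating series test (terms decrease monotonically to 0).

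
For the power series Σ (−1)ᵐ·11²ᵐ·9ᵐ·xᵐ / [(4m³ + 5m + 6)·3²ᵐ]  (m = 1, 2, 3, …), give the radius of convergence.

Apply the ratio test: |a_{m+1}| / |a_m| = [(4m³ + 5m + 6)/(4(m+1)³ + 5(m+1) + 6)] · 121·9/9, which tends to 121 as m → ∞.
The series converges when 121 · |x| < 1, giving R = 1/121.

R = 1/121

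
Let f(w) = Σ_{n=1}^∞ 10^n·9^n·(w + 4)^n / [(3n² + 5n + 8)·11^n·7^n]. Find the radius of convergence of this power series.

Ratio test: |a_{n+1}/a_n| = [(3n² + 5n + 8)/(3(n+1)² + 5(n+1) + 8)] · 10·9/(11·7) → 90/77 as n → ∞.
The series converges when 90/77 · |w + 4| < 1, giving R = 77/90.

R = 77/90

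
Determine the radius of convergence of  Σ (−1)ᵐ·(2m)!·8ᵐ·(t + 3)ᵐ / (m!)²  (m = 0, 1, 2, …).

R = 1/32

The ratio of consecutive coefficients is (2m+1)·(2m+2)/(m+1)² · 8 → 32.
Hence the series converges for |t + 3| < 1/(32) = 1/32, so the radius of convergence is 1/32.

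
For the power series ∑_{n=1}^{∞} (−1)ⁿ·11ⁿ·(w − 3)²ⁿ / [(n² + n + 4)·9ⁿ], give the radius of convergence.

Apply the ratio test: |a_{n+1}| / |a_n| = [(n² + n + 4)/((n+1)² + (n+1) + 4)] · 11/9, which tends to 11/9 as n → ∞.
Since the exponent of (w − 3) increases by 2 each term, convergence requires |w − 3|² < 9/11, hence R = 3√11/11.

R = 3√11/11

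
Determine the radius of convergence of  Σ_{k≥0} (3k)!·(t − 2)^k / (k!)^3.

Apply the ratio test: |a_{k+1}| / |a_k| = (3k+1)·(3k+2)·(3k+3)/(k+1)³, which tends to 27 as k → ∞.
Hence the series converges for |t − 2| < 1/(27) = 1/27, so the radius of convergence is 1/27.

R = 1/27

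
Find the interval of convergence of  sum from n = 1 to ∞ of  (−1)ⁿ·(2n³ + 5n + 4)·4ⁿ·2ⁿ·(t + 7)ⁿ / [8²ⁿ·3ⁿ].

Ratio test: |a_{n+1}/a_n| = [(2(n+1)³ + 5(n+1) + 4)/(2n³ + 5n + 4)] · 4·2/(64·3) → 1/24 as n → ∞.
Convergence for |t + 7| · 1/24 < 1, i.e. |t + 7| < 24. So R = 24.
When t = 17, the terms have absolute value of order n³, which does not tend to 0, so the series diverges by the divergence test.
At t = -31: the n-th term does not approach 0; divergence by the term test.

(-31, 17)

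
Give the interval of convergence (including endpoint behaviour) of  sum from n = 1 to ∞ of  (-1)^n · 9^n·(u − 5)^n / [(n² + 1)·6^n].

[13/3, 17/3]

By the ratio test, |a_{n+1}/a_n| = [(n² + 1)/((n+1)² + 1)] · 9/6 → 3/2.
Hence the series converges for |u − 5| < 1/(3/2) = 2/3, so the radius of convergence is 2/3.
Check u = 17/3: the series is dominated by a constant times Σ 1/n², which converges (p = 2 > 1).
Endpoint u = 13/3: the terms are on the order of 1/n², so the series converges absolutely by comparison with the p-series (p = 2 > 1).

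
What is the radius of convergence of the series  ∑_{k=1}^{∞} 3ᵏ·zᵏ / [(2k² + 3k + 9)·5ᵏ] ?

By the ratio test, |a_{k+1}/a_k| = [(2k² + 3k + 9)/(2(k+1)² + 3(k+1) + 9)] · 3/5 → 3/5.
Hence the series converges for |z| < 1/(3/5) = 5/3, so the radius of convergence is 5/3.

R = 5/3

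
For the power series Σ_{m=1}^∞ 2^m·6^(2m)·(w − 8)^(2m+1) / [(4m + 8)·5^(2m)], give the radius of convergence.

R = 5√2/12

The ratio of consecutive coefficients is [(4m + 8)/(4(m+1) + 8)] · 2·36/25 → 72/25.
Writing y = (w − 8)², the series in y has radius 25/72, so |w − 8| < √(25/72) and R = 5√2/12.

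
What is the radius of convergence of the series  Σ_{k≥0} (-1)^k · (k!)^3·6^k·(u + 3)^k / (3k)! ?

Ratio test: |a_{k+1}/a_k| = (k+1)³/[(3k+1)·(3k+2)·(3k+3)] · 6 → 2/9 as k → ∞.
Hence the series converges for |u + 3| < 1/(2/9) = 9/2, so the radius of convergence is 9/2.

R = 9/2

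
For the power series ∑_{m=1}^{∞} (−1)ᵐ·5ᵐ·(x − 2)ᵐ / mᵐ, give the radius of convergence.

R = ∞

Root test: |a_m|^(1/m) = 5/m → 0.
Since the m-th root of |a_m| tends to 0, the series converges for all real x; R = ∞.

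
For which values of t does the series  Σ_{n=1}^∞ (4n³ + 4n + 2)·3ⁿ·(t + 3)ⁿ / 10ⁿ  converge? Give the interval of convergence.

Apply the ratio test: |a_{n+1}| / |a_n| = [(4(n+1)³ + 4(n+1) + 2)/(4n³ + 4n + 2)] · 3/10, which tends to 3/10 as n → ∞.
Hence the series converges for |t + 3| < 1/(3/10) = 10/3, so the radius of convergence is 10/3.
When t = 1/3, the terms have absolute value of order n³, which does not tend to 0, so the series diverges by the divergence test.
When t = -19/3, the terms have absolute value of order n³, which does not tend to 0, so the series diverges by the divergence test.

(-19/3, 1/3)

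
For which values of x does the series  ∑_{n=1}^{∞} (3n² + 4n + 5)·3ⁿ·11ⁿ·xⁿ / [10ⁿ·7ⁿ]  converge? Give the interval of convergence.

Apply the ratio test: |a_{n+1}| / |a_n| = [(3(n+1)² + 4(n+1) + 5)/(3n² + 4n + 5)] · 3·11/(10·7), which tends to 33/70 as n → ∞.
Convergence for |x| · 33/70 < 1, i.e. |x| < 70/33. So R = 70/33.
Check x = 70/33: the terms do not tend to 0, so the series diverges.
When x = -70/33, the n-th term does not approach 0; divergence by the term test.

(-70/33, 70/33)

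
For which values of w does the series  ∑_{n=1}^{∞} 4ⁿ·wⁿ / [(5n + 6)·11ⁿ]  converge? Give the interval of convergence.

Ratio test: |a_{n+1}/a_n| = [(5n + 6)/(5(n+1) + 6)] · 4/11 → 4/11 as n → ∞.
The series converges when 4/11 · |w| < 1, giving R = 11/4.
Check w = 11/4: the terms behave like c/n; limit comparison with the harmonic series gives divergence.
At w = -11/4: the terms alternate in sign and decrease monotonically to 0 in absolute value (size ~ c/n), so the alternating series test gives convergence.

[-11/4, 11/4)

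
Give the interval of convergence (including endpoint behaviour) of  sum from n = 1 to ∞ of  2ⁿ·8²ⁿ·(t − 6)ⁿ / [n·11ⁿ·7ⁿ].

Apply the ratio test: |a_{n+1}| / |a_n| = [n/(n+1)] · 2·64/(11·7), which tends to 128/77 as n → ∞.
Hence the series converges for |t − 6| < 1/(128/77) = 77/128, so the radius of convergence is 77/128.
Endpoint t = 845/128: the terms behave like c/n; limit comparison with the harmonic series gives divergence.
Check t = 691/128: an alternating series whose terms decrease to 0 in absolute value, so it converges by the Leibniz criterion.

[691/128, 845/128)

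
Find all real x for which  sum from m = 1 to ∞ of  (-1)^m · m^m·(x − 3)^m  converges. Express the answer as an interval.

{3}

Root test: |a_m|^(1/m) = m → ∞.
Since the m-th root of |a_m| is unbounded, the series converges only at x = 3; R = 0.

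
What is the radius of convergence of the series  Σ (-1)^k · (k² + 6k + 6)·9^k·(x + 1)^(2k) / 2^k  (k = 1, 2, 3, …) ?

Ratio test: |a_{k+1}/a_k| = [((k+1)² + 6(k+1) + 6)/(k² + 6k + 6)] · 9/2 → 9/2 as k → ∞.
Writing y = (x + 1)², the series in y has radius 2/9, so |x + 1| < √(2/9) and R = √2/3.

R = √2/3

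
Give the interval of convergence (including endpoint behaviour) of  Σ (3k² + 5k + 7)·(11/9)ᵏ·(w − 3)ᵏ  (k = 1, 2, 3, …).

The ratio of consecutive coefficients is [(3(k+1)² + 5(k+1) + 7)/(3k² + 5k + 7)] · 11/9 → 11/9.
Thus R = 1/(11/9) = 9/11.
Check w = 42/11: the terms do not tend to 0, so the series diverges.
Check w = 24/11: the terms have absolute value of order k², which does not tend to 0, so the series diverges by the divergence test.

(24/11, 42/11)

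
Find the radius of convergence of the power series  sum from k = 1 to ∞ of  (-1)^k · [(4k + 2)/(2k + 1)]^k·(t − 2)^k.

R = 1/2

By the Cauchy root test, |a_k|^(1/k) = (4k + 2)/(2k + 1) → 2.
The series converges when 2 · |t − 2| < 1, giving R = 1/2.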